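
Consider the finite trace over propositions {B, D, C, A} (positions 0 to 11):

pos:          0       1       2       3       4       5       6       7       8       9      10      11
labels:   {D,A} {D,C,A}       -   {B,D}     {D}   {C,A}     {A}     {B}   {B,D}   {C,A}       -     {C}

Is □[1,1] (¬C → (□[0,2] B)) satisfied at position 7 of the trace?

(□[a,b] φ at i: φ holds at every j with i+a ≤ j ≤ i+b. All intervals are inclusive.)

Check (¬C → (□[0,2] B)) at every j in [8,8]:
  j=8: antecedent true; consequent fails at 9 → ✗
Fails at j=8 → formula fails.

Does not hold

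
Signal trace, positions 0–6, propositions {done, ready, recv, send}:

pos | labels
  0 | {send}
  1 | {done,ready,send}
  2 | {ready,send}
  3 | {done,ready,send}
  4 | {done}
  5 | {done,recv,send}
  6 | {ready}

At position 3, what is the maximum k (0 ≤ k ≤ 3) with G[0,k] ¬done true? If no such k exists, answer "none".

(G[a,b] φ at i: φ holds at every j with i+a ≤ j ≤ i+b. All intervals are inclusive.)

none

¬done must hold from j=3 onward; find where it first fails.
  j=3: fails → no k works.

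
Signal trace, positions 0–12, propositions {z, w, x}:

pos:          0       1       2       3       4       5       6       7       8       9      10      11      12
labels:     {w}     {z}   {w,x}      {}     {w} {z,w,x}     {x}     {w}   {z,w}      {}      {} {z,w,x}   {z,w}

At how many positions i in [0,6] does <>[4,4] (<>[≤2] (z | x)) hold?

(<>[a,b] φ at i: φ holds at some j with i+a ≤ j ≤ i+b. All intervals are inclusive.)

Evaluate at each i in [0,6]:
  i=0: ✓ (witness j=4)
  i=1: ✓ (witness j=5)
  i=2: ✓ (witness j=6)
  i=3: ✓ (witness j=7)
  i=4: ✓ (witness j=8)
  i=5: ✓ (witness j=9)
  i=6: ✓ (witness j=10)
Positions where it holds: {0, 1, 2, 3, 4, 5, 6} → 7.

7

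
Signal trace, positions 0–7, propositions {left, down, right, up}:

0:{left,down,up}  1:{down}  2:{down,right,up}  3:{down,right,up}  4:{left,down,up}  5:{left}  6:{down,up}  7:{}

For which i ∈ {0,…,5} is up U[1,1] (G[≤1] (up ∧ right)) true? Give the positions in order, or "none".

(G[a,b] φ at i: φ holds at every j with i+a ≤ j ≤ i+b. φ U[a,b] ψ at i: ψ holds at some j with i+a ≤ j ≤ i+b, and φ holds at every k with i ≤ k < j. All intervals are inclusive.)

Evaluate at each i in [0,5]:
  i=0: ✗ (no rhs in [1,1])
  i=1: ✗ (lhs fails at k=1 before rhs at j=2)
  i=2: ✗ (no rhs in [3,3])
  i=3: ✗ (no rhs in [4,4])
  i=4: ✗ (no rhs in [5,5])
  i=5: ✗ (no rhs in [6,6])

none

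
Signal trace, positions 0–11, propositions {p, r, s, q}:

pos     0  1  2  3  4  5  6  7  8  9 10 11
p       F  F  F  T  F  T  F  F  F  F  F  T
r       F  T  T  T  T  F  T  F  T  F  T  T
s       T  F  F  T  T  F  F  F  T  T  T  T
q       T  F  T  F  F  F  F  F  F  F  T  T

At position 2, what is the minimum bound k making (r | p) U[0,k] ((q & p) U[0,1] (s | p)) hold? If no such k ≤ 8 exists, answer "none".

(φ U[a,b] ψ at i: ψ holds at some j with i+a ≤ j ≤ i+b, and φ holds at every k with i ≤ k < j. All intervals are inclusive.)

1

Need earliest j ≥ 2 with ((q & p) U[0,1] (s | p)), and (r | p) at every k in [2,j-1].
  j=2: rhs fails.
  j=3: rhs holds; lhs holds on [2,2]. k = 1.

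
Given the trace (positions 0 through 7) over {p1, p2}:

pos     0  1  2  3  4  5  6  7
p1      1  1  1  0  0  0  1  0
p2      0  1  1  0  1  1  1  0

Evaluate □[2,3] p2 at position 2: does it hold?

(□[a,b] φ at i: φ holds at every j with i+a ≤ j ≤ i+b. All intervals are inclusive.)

Holds

Check p2 at every j in [4,5]:
  j=4: true
  j=5: true
All positions satisfy it → formula holds.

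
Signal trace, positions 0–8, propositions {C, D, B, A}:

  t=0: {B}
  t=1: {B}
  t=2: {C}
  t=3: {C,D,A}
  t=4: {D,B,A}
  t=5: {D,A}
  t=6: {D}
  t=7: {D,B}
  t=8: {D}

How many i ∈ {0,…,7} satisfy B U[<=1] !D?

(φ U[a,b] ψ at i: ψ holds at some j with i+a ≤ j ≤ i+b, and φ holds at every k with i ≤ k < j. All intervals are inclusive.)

Evaluate at each i in [0,7]:
  i=0: ✓ (rhs at j=0)
  i=1: ✓ (rhs at j=1)
  i=2: ✓ (rhs at j=2)
  i=3: ✗ (no rhs in [3,4])
  i=4: ✗ (no rhs in [4,5])
  i=5: ✗ (no rhs in [5,6])
  i=6: ✗ (no rhs in [6,7])
  i=7: ✗ (no rhs in [7,8])
Positions where it holds: {0, 1, 2} → 3.

3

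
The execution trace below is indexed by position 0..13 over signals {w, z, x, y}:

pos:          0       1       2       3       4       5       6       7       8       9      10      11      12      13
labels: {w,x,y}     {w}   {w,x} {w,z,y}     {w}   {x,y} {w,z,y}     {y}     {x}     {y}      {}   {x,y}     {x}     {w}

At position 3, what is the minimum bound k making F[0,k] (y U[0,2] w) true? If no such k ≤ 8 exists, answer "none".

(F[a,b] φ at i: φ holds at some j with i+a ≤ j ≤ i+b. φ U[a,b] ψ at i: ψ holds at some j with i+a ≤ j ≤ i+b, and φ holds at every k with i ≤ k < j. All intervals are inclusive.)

0

Scan j = 3,4,… for (y U[0,2] w):
  j=3: holds
First hit at j=3, so smallest k = 3-3 = 0.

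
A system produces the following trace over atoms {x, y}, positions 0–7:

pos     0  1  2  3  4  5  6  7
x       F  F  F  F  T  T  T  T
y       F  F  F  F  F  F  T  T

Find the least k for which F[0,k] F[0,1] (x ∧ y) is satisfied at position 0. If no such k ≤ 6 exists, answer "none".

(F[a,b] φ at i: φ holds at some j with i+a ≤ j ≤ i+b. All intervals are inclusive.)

5

Scan j = 0,1,… for F[0,1] (x ∧ y):
  j=0: fails
  j=1: fails
  j=2: fails
  j=3: fails
  j=4: fails
  j=5: holds
First hit at j=5, so smallest k = 5-0 = 5.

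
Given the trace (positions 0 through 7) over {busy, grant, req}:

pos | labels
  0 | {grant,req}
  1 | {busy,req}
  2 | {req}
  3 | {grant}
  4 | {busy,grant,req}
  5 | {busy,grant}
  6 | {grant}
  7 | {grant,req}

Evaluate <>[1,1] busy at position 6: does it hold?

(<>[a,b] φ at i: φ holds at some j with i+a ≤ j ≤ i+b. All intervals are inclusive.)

Check busy at each j in [7,7]:
  j=7: false
No position in the window satisfies it → formula fails.

False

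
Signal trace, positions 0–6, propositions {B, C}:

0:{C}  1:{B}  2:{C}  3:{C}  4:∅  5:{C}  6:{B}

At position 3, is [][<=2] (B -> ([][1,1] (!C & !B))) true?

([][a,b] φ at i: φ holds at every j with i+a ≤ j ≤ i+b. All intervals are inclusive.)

Holds

Check (B -> ([][1,1] (!C & !B))) at every j in [3,5]:
  j=3: antecedent false → ✓
  j=4: antecedent false → ✓
  j=5: antecedent false → ✓
All positions satisfy it → formula holds.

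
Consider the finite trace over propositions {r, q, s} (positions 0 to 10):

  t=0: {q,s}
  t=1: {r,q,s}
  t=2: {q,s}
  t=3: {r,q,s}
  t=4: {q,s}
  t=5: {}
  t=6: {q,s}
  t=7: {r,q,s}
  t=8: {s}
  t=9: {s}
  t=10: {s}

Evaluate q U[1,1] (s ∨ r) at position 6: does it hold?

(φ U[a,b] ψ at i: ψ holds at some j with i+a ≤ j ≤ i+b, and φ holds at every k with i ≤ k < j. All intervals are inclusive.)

True

Need some j in [7,7] with (s ∨ r), and q at every k in [6,j-1].
  j=7: (s ∨ r) holds; q holds at every k in [6,6] → satisfied.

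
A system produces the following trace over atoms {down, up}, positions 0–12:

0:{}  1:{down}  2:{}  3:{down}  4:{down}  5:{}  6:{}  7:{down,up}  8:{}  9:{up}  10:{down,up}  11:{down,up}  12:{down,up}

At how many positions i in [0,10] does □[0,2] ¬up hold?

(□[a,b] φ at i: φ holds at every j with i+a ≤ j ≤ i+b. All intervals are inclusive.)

Evaluate at each i in [0,10]:
  i=0: ✓ (all of [0,2])
  i=1: ✓ (all of [1,3])
  i=2: ✓ (all of [2,4])
  i=3: ✓ (all of [3,5])
  i=4: ✓ (all of [4,6])
  i=5: ✗ (fails at j=7)
  i=6: ✗ (fails at j=7)
  i=7: ✗ (fails at j=7)
  i=8: ✗ (fails at j=9)
  i=9: ✗ (fails at j=9)
  i=10: ✗ (fails at j=10)
Positions where it holds: {0, 1, 2, 3, 4} → 5.

5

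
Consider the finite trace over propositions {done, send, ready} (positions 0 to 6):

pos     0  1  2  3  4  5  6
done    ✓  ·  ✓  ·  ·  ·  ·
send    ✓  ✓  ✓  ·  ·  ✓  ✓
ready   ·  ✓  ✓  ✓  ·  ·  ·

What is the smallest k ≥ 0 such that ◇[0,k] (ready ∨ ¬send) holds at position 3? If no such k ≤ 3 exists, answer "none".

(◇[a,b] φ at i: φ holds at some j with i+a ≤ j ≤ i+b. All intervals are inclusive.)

0

Scan j = 3,4,… for (ready ∨ ¬send):
  j=3: holds
First hit at j=3, so smallest k = 3-3 = 0.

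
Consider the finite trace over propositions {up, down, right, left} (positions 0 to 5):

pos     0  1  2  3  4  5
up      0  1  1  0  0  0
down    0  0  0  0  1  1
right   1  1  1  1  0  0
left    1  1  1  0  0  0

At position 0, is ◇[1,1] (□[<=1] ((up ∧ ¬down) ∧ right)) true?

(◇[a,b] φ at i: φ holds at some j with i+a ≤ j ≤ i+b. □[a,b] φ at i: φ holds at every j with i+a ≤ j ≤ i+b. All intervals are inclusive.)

Holds

Check □[<=1] ((up ∧ ¬down) ∧ right) at each j in [1,1]:
  j=1: holds on [1,2]
Found at j=1 → formula holds.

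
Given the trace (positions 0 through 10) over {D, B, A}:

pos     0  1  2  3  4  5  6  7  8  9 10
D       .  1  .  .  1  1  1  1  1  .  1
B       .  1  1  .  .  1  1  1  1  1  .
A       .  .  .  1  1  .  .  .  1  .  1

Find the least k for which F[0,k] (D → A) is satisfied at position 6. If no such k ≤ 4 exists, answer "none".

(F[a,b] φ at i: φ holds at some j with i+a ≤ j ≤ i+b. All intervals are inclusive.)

Scan j = 6,7,… for (D → A):
  j=6: fails
  j=7: fails
  j=8: holds
First hit at j=8, so smallest k = 8-6 = 2.

2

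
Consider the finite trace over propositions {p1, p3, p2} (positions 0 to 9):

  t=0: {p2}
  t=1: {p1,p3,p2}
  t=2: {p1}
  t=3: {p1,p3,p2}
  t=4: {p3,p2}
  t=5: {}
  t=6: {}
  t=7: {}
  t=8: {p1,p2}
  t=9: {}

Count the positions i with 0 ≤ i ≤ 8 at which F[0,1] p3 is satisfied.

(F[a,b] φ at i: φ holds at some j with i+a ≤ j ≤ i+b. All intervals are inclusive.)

Evaluate at each i in [0,8]:
  i=0: ✓ (witness j=1)
  i=1: ✓ (witness j=1)
  i=2: ✓ (witness j=3)
  i=3: ✓ (witness j=3)
  i=4: ✓ (witness j=4)
  i=5: ✗ (none in [5,6])
  i=6: ✗ (none in [6,7])
  i=7: ✗ (none in [7,8])
  i=8: ✗ (none in [8,9])
Positions where it holds: {0, 1, 2, 3, 4} → 5.

5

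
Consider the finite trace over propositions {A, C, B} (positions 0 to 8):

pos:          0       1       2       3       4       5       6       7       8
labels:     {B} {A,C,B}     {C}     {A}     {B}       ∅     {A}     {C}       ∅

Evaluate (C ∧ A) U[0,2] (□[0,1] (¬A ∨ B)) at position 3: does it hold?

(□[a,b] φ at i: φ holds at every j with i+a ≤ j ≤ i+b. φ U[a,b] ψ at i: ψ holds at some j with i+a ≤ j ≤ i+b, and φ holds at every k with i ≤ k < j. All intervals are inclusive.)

False

Need some j in [3,5] with □[0,1] (¬A ∨ B), and (C ∧ A) at every k in [3,j-1].
  j=3: □[0,1] (¬A ∨ B) — fails at 3.
  j=4: □[0,1] (¬A ∨ B) holds, but (C ∧ A) fails at k=3 → not this j.
  j=5: □[0,1] (¬A ∨ B) — fails at 6.
No j in the window works → until fails.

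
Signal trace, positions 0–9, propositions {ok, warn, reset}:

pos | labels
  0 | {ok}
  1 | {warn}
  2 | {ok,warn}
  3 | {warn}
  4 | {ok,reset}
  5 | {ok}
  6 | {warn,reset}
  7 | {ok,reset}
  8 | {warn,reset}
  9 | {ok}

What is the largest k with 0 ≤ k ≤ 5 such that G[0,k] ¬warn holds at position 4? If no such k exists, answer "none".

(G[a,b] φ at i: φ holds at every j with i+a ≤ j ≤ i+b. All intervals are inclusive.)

¬warn must hold from j=4 onward; find where it first fails.
  j=4: holds
  j=5: holds
  j=6: fails
Holds on [4,5], so largest k = 1.

1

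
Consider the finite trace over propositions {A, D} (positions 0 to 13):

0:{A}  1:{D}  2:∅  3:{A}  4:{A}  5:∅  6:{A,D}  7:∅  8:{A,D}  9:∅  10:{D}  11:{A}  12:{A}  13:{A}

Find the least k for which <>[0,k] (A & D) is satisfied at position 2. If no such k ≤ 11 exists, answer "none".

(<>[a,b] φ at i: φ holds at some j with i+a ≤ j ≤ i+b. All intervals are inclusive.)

Scan j = 2,3,… for (A & D):
  j=2: fails
  j=3: fails
  j=4: fails
  j=5: fails
  j=6: holds
First hit at j=6, so smallest k = 6-2 = 4.

4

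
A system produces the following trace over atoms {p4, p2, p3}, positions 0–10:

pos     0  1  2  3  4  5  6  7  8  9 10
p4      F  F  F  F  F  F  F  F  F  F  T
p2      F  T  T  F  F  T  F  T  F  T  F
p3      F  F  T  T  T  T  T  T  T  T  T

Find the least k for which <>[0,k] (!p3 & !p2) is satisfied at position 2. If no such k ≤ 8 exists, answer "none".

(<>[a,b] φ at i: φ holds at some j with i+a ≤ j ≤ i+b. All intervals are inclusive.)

Scan j = 2,3,… for (!p3 & !p2):
  j=2: fails
  j=3: fails
  j=4: fails
  j=5: fails
  j=6: fails
  j=7: fails
  j=8: fails
  j=9: fails
  j=10: fails
No j in [2,10] satisfies it → none.

none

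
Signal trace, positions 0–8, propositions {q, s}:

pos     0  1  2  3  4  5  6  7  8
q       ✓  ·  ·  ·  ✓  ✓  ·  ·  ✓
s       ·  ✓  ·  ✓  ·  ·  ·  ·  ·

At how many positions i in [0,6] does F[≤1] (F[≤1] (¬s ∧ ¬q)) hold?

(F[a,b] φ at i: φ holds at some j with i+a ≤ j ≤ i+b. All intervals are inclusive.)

6

Evaluate at each i in [0,6]:
  i=0: ✓ (witness j=1)
  i=1: ✓ (witness j=1)
  i=2: ✓ (witness j=2)
  i=3: ✗ (none in [3,4])
  i=4: ✓ (witness j=5)
  i=5: ✓ (witness j=5)
  i=6: ✓ (witness j=6)
Positions where it holds: {0, 1, 2, 4, 5, 6} → 6.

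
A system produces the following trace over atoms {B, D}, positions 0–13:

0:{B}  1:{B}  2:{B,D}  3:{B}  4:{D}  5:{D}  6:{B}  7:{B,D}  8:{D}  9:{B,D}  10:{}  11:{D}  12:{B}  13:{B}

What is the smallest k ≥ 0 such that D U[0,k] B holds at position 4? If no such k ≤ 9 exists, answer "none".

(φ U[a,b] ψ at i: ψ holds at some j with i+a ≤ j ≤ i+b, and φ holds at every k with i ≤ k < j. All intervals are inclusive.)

2

Need earliest j ≥ 4 with B, and D at every k in [4,j-1].
  j=4: rhs fails.
  j=5: rhs fails.
  j=6: rhs holds; lhs holds on [4,5]. k = 2.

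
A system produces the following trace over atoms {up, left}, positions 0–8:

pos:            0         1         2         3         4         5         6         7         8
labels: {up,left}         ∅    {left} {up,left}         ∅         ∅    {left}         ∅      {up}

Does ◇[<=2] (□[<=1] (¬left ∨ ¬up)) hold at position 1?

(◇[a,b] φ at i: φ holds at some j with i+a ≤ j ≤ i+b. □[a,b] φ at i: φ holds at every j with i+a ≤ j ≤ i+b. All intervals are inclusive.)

Holds

Check □[<=1] (¬left ∨ ¬up) at each j in [1,3]:
  j=1: holds on [1,2]
  j=2: fails at 3
  j=3: fails at 3
Found at j=1 → formula holds.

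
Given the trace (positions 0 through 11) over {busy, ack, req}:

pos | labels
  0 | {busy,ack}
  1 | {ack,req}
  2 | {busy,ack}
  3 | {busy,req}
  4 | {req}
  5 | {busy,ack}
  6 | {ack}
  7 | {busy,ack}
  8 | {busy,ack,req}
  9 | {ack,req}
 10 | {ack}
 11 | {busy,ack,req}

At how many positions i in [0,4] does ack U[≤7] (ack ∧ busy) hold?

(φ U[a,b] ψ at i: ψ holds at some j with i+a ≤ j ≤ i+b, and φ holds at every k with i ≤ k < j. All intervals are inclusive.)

Evaluate at each i in [0,4]:
  i=0: ✓ (rhs at j=0)
  i=1: ✓ (rhs at j=2; lhs holds on [1,1])
  i=2: ✓ (rhs at j=2)
  i=3: ✗ (lhs fails at k=3 before rhs at j=5)
  i=4: ✗ (lhs fails at k=4 before rhs at j=5)
Positions where it holds: {0, 1, 2} → 3.

3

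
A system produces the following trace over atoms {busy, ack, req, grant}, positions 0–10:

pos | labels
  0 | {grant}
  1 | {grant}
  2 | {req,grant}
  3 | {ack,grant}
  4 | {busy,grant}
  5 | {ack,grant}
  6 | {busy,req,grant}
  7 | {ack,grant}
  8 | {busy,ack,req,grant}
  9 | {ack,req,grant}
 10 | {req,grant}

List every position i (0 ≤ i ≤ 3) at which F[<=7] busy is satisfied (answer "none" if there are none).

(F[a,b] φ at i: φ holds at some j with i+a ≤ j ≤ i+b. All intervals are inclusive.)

Evaluate at each i in [0,3]:
  i=0: ✓ (witness j=4)
  i=1: ✓ (witness j=4)
  i=2: ✓ (witness j=4)
  i=3: ✓ (witness j=4)

0, 1, 2, 3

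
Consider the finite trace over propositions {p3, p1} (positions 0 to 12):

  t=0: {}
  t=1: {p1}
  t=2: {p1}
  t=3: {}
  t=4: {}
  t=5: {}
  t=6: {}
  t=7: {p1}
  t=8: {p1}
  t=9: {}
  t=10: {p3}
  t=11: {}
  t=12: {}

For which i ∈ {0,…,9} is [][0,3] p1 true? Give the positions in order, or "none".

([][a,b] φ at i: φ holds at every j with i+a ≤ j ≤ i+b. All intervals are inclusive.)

none

Evaluate at each i in [0,9]:
  i=0: ✗ (fails at j=0)
  i=1: ✗ (fails at j=3)
  i=2: ✗ (fails at j=3)
  i=3: ✗ (fails at j=3)
  i=4: ✗ (fails at j=4)
  i=5: ✗ (fails at j=5)
  i=6: ✗ (fails at j=6)
  i=7: ✗ (fails at j=9)
  i=8: ✗ (fails at j=9)
  i=9: ✗ (fails at j=9)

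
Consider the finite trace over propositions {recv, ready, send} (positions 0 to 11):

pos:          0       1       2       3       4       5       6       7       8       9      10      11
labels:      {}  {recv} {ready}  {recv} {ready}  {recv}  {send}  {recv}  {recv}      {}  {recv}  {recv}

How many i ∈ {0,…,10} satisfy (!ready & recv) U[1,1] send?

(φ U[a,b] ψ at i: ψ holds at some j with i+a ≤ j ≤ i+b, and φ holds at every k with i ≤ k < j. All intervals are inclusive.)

1

Evaluate at each i in [0,10]:
  i=0: ✗ (no rhs in [1,1])
  i=1: ✗ (no rhs in [2,2])
  i=2: ✗ (no rhs in [3,3])
  i=3: ✗ (no rhs in [4,4])
  i=4: ✗ (no rhs in [5,5])
  i=5: ✓ (rhs at j=6; lhs holds on [5,5])
  i=6: ✗ (no rhs in [7,7])
  i=7: ✗ (no rhs in [8,8])
  i=8: ✗ (no rhs in [9,9])
  i=9: ✗ (no rhs in [10,10])
  i=10: ✗ (no rhs in [11,11])
Positions where it holds: {5} → 1.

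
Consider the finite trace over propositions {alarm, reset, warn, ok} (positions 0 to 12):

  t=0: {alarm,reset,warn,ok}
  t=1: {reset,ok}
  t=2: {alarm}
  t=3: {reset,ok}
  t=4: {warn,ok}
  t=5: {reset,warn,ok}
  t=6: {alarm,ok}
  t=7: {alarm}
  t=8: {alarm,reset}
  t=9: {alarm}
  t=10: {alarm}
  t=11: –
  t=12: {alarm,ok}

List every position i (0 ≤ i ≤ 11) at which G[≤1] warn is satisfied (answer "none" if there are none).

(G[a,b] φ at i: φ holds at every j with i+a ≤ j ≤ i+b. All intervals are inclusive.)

Evaluate at each i in [0,11]:
  i=0: ✗ (fails at j=1)
  i=1: ✗ (fails at j=1)
  i=2: ✗ (fails at j=2)
  i=3: ✗ (fails at j=3)
  i=4: ✓ (all of [4,5])
  i=5: ✗ (fails at j=6)
  i=6: ✗ (fails at j=6)
  i=7: ✗ (fails at j=7)
  i=8: ✗ (fails at j=8)
  i=9: ✗ (fails at j=9)
  i=10: ✗ (fails at j=10)
  i=11: ✗ (fails at j=11)

4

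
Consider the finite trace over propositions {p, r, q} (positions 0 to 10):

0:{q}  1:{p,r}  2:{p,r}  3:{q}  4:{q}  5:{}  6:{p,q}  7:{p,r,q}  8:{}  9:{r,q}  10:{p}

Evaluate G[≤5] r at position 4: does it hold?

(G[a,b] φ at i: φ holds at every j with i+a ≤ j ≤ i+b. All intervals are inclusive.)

Check r at every j in [4,9]:
  j=4: false
  j=5: false
  j=6: false
  j=7: true
  j=8: false
  j=9: true
Fails at j=4 → formula fails.

Does not hold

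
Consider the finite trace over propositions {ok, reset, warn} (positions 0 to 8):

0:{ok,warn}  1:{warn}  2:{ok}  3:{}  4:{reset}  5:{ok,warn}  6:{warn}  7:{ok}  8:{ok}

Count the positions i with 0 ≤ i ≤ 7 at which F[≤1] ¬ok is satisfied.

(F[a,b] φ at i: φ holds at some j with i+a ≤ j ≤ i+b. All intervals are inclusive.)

7

Evaluate at each i in [0,7]:
  i=0: ✓ (witness j=1)
  i=1: ✓ (witness j=1)
  i=2: ✓ (witness j=3)
  i=3: ✓ (witness j=3)
  i=4: ✓ (witness j=4)
  i=5: ✓ (witness j=6)
  i=6: ✓ (witness j=6)
  i=7: ✗ (none in [7,8])
Positions where it holds: {0, 1, 2, 3, 4, 5, 6} → 7.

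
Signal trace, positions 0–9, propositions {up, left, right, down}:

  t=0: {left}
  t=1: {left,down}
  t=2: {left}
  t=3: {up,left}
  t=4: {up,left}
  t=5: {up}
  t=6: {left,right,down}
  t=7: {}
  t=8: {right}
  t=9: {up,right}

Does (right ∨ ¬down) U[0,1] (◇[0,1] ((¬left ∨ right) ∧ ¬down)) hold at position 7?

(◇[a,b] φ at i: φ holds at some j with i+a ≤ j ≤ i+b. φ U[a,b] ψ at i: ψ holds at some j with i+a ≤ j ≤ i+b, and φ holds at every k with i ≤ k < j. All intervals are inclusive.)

Yes

Need some j in [7,8] with ◇[0,1] ((¬left ∨ right) ∧ ¬down), and (right ∨ ¬down) at every k in [7,j-1].
  j=7: ◇[0,1] ((¬left ∨ right) ∧ ¬down) holds; no prefix to check → satisfied.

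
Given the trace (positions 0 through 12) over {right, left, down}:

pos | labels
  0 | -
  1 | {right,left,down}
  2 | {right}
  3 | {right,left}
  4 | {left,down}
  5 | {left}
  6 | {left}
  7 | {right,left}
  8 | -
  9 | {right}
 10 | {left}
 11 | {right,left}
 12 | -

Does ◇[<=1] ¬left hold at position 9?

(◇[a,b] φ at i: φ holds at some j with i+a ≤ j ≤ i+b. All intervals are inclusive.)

Check ¬left at each j in [9,10]:
  j=9: true
  j=10: false
Found at j=9 → formula holds.

Holds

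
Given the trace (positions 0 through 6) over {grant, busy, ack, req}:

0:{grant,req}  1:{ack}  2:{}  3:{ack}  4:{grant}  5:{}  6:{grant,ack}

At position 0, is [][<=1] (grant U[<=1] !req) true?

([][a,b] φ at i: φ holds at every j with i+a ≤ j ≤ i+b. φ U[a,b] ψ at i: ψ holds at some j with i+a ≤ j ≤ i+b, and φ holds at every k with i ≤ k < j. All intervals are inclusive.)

Check (grant U[<=1] !req) at every j in [0,1]:
  j=0: holds
  j=1: holds
All positions satisfy it → formula holds.

True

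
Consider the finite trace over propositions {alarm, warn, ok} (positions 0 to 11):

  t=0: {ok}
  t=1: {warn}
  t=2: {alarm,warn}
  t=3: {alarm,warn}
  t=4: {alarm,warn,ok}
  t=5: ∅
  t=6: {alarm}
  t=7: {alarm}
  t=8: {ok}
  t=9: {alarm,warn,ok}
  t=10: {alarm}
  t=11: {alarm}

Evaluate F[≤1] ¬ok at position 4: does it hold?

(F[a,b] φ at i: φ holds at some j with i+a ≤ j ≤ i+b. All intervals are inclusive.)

Yes

Check ¬ok at each j in [4,5]:
  j=4: false
  j=5: true
Found at j=5 → formula holds.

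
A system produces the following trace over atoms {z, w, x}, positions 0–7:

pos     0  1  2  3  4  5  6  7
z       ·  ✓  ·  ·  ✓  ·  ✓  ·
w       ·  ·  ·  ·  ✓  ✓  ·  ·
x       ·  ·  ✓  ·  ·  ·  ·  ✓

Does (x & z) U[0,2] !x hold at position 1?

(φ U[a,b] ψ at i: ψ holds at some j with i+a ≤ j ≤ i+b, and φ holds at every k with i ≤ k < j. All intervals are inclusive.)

Need some j in [1,3] with !x, and (x & z) at every k in [1,j-1].
  j=1: !x holds; no prefix to check → satisfied.

Yes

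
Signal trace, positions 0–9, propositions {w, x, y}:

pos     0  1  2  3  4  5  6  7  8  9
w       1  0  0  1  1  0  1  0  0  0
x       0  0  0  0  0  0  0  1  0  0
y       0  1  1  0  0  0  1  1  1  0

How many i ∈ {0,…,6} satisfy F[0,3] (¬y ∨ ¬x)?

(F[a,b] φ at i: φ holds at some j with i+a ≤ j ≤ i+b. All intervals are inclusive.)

7

Evaluate at each i in [0,6]:
  i=0: ✓ (witness j=0)
  i=1: ✓ (witness j=1)
  i=2: ✓ (witness j=2)
  i=3: ✓ (witness j=3)
  i=4: ✓ (witness j=4)
  i=5: ✓ (witness j=5)
  i=6: ✓ (witness j=6)
Positions where it holds: {0, 1, 2, 3, 4, 5, 6} → 7.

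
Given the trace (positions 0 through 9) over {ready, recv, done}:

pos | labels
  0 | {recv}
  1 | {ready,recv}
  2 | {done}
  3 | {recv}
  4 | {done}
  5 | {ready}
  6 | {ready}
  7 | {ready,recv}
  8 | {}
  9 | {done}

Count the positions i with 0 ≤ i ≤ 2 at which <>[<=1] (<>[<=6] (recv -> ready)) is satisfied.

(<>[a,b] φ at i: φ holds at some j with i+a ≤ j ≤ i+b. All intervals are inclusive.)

Evaluate at each i in [0,2]:
  i=0: ✓ (witness j=0)
  i=1: ✓ (witness j=1)
  i=2: ✓ (witness j=2)
Positions where it holds: {0, 1, 2} → 3.

3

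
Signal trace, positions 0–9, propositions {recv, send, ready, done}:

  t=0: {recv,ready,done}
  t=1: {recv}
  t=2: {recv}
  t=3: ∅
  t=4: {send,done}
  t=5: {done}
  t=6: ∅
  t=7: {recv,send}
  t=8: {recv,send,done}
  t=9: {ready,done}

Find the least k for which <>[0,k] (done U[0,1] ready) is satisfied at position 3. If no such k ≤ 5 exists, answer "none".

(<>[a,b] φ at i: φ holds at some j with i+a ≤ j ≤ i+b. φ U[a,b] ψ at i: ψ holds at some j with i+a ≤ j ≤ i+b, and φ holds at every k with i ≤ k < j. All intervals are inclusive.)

Scan j = 3,4,… for (done U[0,1] ready):
  j=3: fails
  j=4: fails
  j=5: fails
  j=6: fails
  j=7: fails
  j=8: holds
First hit at j=8, so smallest k = 8-3 = 5.

5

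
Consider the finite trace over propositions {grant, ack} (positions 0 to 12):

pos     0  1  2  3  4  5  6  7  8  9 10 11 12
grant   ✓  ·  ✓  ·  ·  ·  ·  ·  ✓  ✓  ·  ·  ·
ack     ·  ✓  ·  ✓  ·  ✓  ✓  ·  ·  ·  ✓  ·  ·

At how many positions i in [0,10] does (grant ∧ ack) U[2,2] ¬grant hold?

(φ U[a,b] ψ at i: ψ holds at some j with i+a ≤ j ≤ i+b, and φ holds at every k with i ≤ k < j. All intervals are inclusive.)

Evaluate at each i in [0,10]:
  i=0: ✗ (no rhs in [2,2])
  i=1: ✗ (lhs fails at k=1 before rhs at j=3)
  i=2: ✗ (lhs fails at k=2 before rhs at j=4)
  i=3: ✗ (lhs fails at k=3 before rhs at j=5)
  i=4: ✗ (lhs fails at k=4 before rhs at j=6)
  i=5: ✗ (lhs fails at k=5 before rhs at j=7)
  i=6: ✗ (no rhs in [8,8])
  i=7: ✗ (no rhs in [9,9])
  i=8: ✗ (lhs fails at k=8 before rhs at j=10)
  i=9: ✗ (lhs fails at k=9 before rhs at j=11)
  i=10: ✗ (lhs fails at k=10 before rhs at j=12)
Positions where it holds: {} → 0.

0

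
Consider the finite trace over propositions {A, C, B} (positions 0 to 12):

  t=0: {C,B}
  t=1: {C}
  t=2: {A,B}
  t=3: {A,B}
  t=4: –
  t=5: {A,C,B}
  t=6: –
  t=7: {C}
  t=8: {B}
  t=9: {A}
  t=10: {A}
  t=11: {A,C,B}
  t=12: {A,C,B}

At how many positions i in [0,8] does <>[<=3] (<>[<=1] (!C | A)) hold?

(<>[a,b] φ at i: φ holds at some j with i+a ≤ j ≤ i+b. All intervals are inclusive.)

Evaluate at each i in [0,8]:
  i=0: ✓ (witness j=1)
  i=1: ✓ (witness j=1)
  i=2: ✓ (witness j=2)
  i=3: ✓ (witness j=3)
  i=4: ✓ (witness j=4)
  i=5: ✓ (witness j=5)
  i=6: ✓ (witness j=6)
  i=7: ✓ (witness j=7)
  i=8: ✓ (witness j=8)
Positions where it holds: {0, 1, 2, 3, 4, 5, 6, 7, 8} → 9.

9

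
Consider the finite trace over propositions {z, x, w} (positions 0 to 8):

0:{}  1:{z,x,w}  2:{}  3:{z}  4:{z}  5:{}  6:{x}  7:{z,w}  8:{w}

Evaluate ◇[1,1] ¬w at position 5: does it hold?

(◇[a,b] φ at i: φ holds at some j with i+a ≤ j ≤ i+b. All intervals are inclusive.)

Check ¬w at each j in [6,6]:
  j=6: true
Found at j=6 → formula holds.

Holds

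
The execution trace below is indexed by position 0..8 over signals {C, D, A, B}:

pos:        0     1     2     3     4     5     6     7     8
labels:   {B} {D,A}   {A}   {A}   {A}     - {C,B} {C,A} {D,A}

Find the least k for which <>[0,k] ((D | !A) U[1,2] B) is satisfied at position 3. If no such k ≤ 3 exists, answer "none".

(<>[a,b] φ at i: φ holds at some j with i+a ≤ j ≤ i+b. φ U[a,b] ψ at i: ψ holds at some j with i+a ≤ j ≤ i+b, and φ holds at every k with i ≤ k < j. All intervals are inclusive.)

2

Scan j = 3,4,… for ((D | !A) U[1,2] B):
  j=3: fails
  j=4: fails
  j=5: holds
First hit at j=5, so smallest k = 5-3 = 2.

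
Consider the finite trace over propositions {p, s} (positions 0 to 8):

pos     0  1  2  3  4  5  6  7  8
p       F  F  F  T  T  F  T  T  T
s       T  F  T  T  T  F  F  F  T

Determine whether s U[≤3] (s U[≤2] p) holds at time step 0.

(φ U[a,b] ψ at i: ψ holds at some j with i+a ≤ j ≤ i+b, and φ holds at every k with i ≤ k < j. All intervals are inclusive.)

Does not hold

Need some j in [0,3] with (s U[≤2] p), and s at every k in [0,j-1].
  j=0: (s U[≤2] p) — fails.
  j=1: (s U[≤2] p) — fails.
  j=2: (s U[≤2] p) holds, but s fails at k=1 → not this j.
  j=3: (s U[≤2] p) holds, but s fails at k=1 → not this j.
No j in the window works → until fails.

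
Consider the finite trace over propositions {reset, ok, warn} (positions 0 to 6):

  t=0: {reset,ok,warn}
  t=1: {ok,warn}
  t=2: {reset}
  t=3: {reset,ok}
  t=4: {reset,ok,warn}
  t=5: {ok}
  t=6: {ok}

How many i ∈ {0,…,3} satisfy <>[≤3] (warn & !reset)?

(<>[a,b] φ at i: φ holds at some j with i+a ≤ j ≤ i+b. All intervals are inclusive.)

2

Evaluate at each i in [0,3]:
  i=0: ✓ (witness j=1)
  i=1: ✓ (witness j=1)
  i=2: ✗ (none in [2,5])
  i=3: ✗ (none in [3,6])
Positions where it holds: {0, 1} → 2.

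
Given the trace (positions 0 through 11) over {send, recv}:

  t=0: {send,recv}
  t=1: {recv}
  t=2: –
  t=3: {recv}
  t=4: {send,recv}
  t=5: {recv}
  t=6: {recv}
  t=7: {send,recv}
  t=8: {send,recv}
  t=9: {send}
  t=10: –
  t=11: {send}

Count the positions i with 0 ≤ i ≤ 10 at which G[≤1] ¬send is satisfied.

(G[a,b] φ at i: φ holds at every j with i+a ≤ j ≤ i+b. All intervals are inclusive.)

Evaluate at each i in [0,10]:
  i=0: ✗ (fails at j=0)
  i=1: ✓ (all of [1,2])
  i=2: ✓ (all of [2,3])
  i=3: ✗ (fails at j=4)
  i=4: ✗ (fails at j=4)
  i=5: ✓ (all of [5,6])
  i=6: ✗ (fails at j=7)
  i=7: ✗ (fails at j=7)
  i=8: ✗ (fails at j=8)
  i=9: ✗ (fails at j=9)
  i=10: ✗ (fails at j=11)
Positions where it holds: {1, 2, 5} → 3.

3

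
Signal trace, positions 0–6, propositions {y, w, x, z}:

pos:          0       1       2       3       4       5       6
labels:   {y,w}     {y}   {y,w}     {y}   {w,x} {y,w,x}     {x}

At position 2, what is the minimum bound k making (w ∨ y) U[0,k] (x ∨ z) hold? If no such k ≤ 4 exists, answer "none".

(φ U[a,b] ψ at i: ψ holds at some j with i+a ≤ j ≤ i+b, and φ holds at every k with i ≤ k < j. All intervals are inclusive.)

Need earliest j ≥ 2 with (x ∨ z), and (w ∨ y) at every k in [2,j-1].
  j=2: rhs fails.
  j=3: rhs fails.
  j=4: rhs holds; lhs holds on [2,3]. k = 2.

2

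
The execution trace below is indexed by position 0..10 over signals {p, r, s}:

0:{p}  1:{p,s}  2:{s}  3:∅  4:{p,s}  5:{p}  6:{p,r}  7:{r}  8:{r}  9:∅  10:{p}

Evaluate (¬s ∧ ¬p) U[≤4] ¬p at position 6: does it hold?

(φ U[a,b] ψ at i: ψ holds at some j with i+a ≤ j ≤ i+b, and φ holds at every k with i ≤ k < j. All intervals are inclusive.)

Need some j in [6,10] with ¬p, and (¬s ∧ ¬p) at every k in [6,j-1].
  j=6: ¬p false.
  j=7: ¬p holds, but (¬s ∧ ¬p) fails at k=6 → not this j.
  j=8: ¬p holds, but (¬s ∧ ¬p) fails at k=6 → not this j.
  j=9: ¬p holds, but (¬s ∧ ¬p) fails at k=6 → not this j.
  j=10: ¬p false.
No j in the window works → until fails.

Does not hold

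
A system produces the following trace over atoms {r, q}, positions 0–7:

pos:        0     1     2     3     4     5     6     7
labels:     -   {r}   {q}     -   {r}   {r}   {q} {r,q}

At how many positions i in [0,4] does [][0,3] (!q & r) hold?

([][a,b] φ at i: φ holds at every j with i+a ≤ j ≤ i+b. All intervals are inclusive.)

0

Evaluate at each i in [0,4]:
  i=0: ✗ (fails at j=0)
  i=1: ✗ (fails at j=2)
  i=2: ✗ (fails at j=2)
  i=3: ✗ (fails at j=3)
  i=4: ✗ (fails at j=6)
Positions where it holds: {} → 0.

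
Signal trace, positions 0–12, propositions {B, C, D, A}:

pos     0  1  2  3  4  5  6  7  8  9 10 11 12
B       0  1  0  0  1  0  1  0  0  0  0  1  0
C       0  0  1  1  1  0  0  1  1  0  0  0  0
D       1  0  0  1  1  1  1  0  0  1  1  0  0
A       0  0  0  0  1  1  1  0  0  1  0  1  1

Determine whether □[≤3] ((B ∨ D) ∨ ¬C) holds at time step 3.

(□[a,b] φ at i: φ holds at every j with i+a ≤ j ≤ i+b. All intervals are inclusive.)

Holds

Check ((B ∨ D) ∨ ¬C) at every j in [3,6]:
  j=3: true
  j=4: true
  j=5: true
  j=6: true
All positions satisfy it → formula holds.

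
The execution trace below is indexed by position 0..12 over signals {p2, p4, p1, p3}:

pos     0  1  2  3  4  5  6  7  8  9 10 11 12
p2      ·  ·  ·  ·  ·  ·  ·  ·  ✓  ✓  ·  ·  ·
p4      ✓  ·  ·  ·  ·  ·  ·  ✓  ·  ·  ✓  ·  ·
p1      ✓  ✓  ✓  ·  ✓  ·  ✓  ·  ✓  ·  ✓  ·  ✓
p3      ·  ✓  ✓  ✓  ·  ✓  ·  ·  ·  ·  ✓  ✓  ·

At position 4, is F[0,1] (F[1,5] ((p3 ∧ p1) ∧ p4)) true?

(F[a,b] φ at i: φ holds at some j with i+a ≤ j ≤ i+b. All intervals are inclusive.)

Check F[1,5] ((p3 ∧ p1) ∧ p4) at each j in [4,5]:
  j=4: fails (none in [5,9])
  j=5: holds (witness at 10)
Found at j=5 → formula holds.

Holds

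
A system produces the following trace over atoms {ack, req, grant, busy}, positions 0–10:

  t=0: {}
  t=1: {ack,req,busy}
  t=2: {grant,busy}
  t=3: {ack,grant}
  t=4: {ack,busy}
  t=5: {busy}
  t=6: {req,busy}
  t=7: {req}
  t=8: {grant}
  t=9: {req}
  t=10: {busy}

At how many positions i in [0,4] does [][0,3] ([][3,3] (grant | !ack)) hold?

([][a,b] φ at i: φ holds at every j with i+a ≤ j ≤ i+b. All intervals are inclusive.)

Evaluate at each i in [0,4]:
  i=0: ✗ (fails at j=1)
  i=1: ✗ (fails at j=1)
  i=2: ✓ (all of [2,5])
  i=3: ✓ (all of [3,6])
  i=4: ✓ (all of [4,7])
Positions where it holds: {2, 3, 4} → 3.

3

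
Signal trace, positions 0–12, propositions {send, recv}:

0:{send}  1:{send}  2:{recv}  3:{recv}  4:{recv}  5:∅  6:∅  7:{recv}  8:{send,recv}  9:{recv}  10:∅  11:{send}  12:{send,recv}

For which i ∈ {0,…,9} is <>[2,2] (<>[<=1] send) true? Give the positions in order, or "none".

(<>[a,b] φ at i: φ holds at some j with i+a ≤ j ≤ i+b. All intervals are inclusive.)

5, 6, 8, 9

Evaluate at each i in [0,9]:
  i=0: ✗ (none in [2,2])
  i=1: ✗ (none in [3,3])
  i=2: ✗ (none in [4,4])
  i=3: ✗ (none in [5,5])
  i=4: ✗ (none in [6,6])
  i=5: ✓ (witness j=7)
  i=6: ✓ (witness j=8)
  i=7: ✗ (none in [9,9])
  i=8: ✓ (witness j=10)
  i=9: ✓ (witness j=11)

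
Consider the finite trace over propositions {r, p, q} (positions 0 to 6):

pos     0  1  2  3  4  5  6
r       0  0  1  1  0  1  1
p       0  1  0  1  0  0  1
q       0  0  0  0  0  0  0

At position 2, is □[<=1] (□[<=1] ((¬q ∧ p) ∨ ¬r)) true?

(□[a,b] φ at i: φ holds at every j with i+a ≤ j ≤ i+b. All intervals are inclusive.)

No

Check □[<=1] ((¬q ∧ p) ∨ ¬r) at every j in [2,3]:
  j=2: fails at 2
  j=3: holds on [3,4]
Fails at j=2 → formula fails.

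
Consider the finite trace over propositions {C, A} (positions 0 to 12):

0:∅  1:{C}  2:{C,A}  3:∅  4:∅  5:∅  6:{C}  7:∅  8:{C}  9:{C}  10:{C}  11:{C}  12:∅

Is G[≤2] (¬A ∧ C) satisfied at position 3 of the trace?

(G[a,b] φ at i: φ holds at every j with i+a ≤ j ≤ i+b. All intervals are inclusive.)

False

Check (¬A ∧ C) at every j in [3,5]:
  j=3: false
  j=4: false
  j=5: false
Fails at j=3 → formula fails.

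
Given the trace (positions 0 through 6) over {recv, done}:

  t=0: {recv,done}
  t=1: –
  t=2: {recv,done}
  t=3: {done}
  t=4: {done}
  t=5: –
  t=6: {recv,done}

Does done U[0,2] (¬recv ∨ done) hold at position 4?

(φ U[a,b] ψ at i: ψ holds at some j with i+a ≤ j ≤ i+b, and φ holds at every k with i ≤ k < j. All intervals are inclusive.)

Need some j in [4,6] with (¬recv ∨ done), and done at every k in [4,j-1].
  j=4: (¬recv ∨ done) holds; no prefix to check → satisfied.

Holds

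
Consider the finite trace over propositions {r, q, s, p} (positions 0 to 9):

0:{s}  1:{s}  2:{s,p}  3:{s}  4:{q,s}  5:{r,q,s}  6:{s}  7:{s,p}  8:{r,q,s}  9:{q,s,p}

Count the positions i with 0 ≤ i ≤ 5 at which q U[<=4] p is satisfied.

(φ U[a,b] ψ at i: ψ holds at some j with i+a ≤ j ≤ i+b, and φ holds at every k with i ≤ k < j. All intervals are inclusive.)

Evaluate at each i in [0,5]:
  i=0: ✗ (lhs fails at k=0 before rhs at j=2)
  i=1: ✗ (lhs fails at k=1 before rhs at j=2)
  i=2: ✓ (rhs at j=2)
  i=3: ✗ (lhs fails at k=3 before rhs at j=7)
  i=4: ✗ (lhs fails at k=6 before rhs at j=7)
  i=5: ✗ (lhs fails at k=6 before rhs at j=7)
Positions where it holds: {2} → 1.

1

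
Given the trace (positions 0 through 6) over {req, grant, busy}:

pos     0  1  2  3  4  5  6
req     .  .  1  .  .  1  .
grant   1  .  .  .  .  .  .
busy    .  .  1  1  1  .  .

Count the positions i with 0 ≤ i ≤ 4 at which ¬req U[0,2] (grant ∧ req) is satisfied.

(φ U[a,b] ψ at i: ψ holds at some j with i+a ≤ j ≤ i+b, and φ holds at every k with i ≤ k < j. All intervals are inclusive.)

0

Evaluate at each i in [0,4]:
  i=0: ✗ (no rhs in [0,2])
  i=1: ✗ (no rhs in [1,3])
  i=2: ✗ (no rhs in [2,4])
  i=3: ✗ (no rhs in [3,5])
  i=4: ✗ (no rhs in [4,6])
Positions where it holds: {} → 0.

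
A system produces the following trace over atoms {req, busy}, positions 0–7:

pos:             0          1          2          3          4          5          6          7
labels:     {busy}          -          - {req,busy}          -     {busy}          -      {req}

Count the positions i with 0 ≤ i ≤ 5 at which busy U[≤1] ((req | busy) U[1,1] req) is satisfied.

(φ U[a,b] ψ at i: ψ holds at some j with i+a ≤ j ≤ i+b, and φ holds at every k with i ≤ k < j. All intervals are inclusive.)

0

Evaluate at each i in [0,5]:
  i=0: ✗ (no rhs in [0,1])
  i=1: ✗ (no rhs in [1,2])
  i=2: ✗ (no rhs in [2,3])
  i=3: ✗ (no rhs in [3,4])
  i=4: ✗ (no rhs in [4,5])
  i=5: ✗ (no rhs in [5,6])
Positions where it holds: {} → 0.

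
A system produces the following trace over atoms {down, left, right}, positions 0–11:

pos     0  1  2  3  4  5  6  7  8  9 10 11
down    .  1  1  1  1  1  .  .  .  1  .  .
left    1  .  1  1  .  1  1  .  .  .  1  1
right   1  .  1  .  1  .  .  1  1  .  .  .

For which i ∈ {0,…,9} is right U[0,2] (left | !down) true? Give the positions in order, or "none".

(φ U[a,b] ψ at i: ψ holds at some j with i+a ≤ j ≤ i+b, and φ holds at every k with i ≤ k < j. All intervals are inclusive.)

Evaluate at each i in [0,9]:
  i=0: ✓ (rhs at j=0)
  i=1: ✗ (lhs fails at k=1 before rhs at j=2)
  i=2: ✓ (rhs at j=2)
  i=3: ✓ (rhs at j=3)
  i=4: ✓ (rhs at j=5; lhs holds on [4,4])
  i=5: ✓ (rhs at j=5)
  i=6: ✓ (rhs at j=6)
  i=7: ✓ (rhs at j=7)
  i=8: ✓ (rhs at j=8)
  i=9: ✗ (lhs fails at k=9 before rhs at j=10)

0, 2, 3, 4, 5, 6, 7, 8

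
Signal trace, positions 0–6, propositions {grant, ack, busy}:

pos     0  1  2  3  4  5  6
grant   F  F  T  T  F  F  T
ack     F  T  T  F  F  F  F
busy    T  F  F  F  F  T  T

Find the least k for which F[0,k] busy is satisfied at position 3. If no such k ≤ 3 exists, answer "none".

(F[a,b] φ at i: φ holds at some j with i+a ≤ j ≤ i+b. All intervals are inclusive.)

2

Scan j = 3,4,… for busy:
  j=3: fails
  j=4: fails
  j=5: holds
First hit at j=5, so smallest k = 5-3 = 2.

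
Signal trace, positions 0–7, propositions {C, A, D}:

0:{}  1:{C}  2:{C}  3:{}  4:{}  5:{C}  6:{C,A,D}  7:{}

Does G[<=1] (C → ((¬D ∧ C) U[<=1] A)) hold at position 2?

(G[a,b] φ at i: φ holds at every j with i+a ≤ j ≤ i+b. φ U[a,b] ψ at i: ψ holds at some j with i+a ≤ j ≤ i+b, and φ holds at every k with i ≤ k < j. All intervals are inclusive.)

Check (C → ((¬D ∧ C) U[<=1] A)) at every j in [2,3]:
  j=2: antecedent true; consequent fails → ✗
  j=3: antecedent false → ✓
Fails at j=2 → formula fails.

No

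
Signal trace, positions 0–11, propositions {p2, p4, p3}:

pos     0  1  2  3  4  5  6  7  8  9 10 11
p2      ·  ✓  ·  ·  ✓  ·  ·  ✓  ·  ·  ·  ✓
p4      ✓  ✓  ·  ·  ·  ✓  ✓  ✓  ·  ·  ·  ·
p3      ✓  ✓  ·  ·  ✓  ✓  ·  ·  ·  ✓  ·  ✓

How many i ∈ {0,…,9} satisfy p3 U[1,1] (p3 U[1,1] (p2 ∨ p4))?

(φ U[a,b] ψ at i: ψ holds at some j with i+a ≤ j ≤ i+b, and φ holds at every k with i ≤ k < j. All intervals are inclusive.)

1

Evaluate at each i in [0,9]:
  i=0: ✗ (no rhs in [1,1])
  i=1: ✗ (no rhs in [2,2])
  i=2: ✗ (no rhs in [3,3])
  i=3: ✗ (lhs fails at k=3 before rhs at j=4)
  i=4: ✓ (rhs at j=5; lhs holds on [4,4])
  i=5: ✗ (no rhs in [6,6])
  i=6: ✗ (no rhs in [7,7])
  i=7: ✗ (no rhs in [8,8])
  i=8: ✗ (no rhs in [9,9])
  i=9: ✗ (no rhs in [10,10])
Positions where it holds: {4} → 1.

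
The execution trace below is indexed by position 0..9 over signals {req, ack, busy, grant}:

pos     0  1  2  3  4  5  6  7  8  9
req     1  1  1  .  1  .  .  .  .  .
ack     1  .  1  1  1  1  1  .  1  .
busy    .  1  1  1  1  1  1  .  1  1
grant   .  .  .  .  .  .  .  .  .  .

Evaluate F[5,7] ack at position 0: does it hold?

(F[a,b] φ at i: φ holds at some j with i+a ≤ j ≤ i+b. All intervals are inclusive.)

Check ack at each j in [5,7]:
  j=5: true
  j=6: true
  j=7: false
Found at j=5 → formula holds.

True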